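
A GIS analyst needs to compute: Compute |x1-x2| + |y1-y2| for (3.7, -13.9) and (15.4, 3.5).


|3.7-15.4| + |(-13.9)-3.5| = 11.7 + 17.4 = 29.1

29.1


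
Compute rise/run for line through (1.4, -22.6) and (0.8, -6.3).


slope = (y2-y1)/(x2-x1) = ((-6.3)-(-22.6))/(0.8-1.4) = 16.3/(-0.6) = -27.1667

-27.1667


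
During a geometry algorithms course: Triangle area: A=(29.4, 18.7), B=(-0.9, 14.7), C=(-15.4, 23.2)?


Area = |x_A(y_B-y_C) + x_B(y_C-y_A) + x_C(y_A-y_B)|/2
= |(-249.9) + (-4.05) + (-61.6)|/2
= 315.55/2 = 157.775

157.775


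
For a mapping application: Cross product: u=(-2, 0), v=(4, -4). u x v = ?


u x v = u_x*v_y - u_y*v_x = (-2)*(-4) - 0*4
= 8 - 0 = 8

8


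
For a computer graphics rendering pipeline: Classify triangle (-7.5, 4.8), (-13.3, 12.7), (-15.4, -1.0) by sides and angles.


Side lengths squared: AB^2=96.05, BC^2=192.1, CA^2=96.05
Sorted: [96.05, 96.05, 192.1]
By sides: Isosceles, By angles: Right

Isosceles, Right


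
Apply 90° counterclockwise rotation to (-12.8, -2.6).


90° CCW: (x,y) -> (-y, x)
(-12.8,-2.6) -> (2.6, -12.8)

(2.6, -12.8)


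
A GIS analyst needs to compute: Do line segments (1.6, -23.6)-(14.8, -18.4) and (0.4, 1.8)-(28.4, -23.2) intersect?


Cross products: d1=-681.2, d2=-205.6, d3=341.52, d4=-134.08
d1*d2 < 0 and d3*d4 < 0? no

No, they don't intersect


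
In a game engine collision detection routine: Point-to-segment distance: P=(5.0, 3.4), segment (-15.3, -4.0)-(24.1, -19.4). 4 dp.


Project P onto AB: t = 0.3833 (clamped to [0,1])
Closest point on segment: (-0.1994, -9.9023)
Distance: 14.2823

14.2823


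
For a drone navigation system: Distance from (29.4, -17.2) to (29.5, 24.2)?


dx=0.1, dy=41.4
d^2 = 0.1^2 + 41.4^2 = 1713.97
d = sqrt(1713.97) = 41.4001

41.4001


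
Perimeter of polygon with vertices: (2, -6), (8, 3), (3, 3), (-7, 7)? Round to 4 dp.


Sides: (2, -6)->(8, 3): sqrt(117) = 10.816654, (8, 3)->(3, 3): sqrt(25) = 5, (3, 3)->(-7, 7): sqrt(116) = 10.77033, (-7, 7)->(2, -6): sqrt(250) = 15.811388
Sum = 42.398372
Perimeter = 42.3984

42.3984


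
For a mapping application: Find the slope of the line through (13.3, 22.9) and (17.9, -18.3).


slope = (y2-y1)/(x2-x1) = ((-18.3)-22.9)/(17.9-13.3) = (-41.2)/4.6 = -8.9565

-8.9565


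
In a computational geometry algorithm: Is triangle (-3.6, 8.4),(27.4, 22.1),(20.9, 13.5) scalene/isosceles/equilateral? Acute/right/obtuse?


Side lengths squared: AB^2=1148.69, BC^2=116.21, CA^2=626.26
Sorted: [116.21, 626.26, 1148.69]
By sides: Scalene, By angles: Obtuse

Scalene, Obtuse


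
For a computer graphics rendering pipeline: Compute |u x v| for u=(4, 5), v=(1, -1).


|u x v| = |4*(-1) - 5*1|
= |(-4) - 5| = 9

9


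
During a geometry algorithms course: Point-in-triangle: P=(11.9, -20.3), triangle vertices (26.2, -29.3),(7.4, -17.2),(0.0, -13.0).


Cross products: AB x AP = 3.83, BC x BP = 4.04, CA x CP = 2.71
All same sign? yes

Yes, inside


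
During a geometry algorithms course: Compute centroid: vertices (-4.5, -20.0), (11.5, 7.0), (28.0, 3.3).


Centroid = ((x_A+x_B+x_C)/3, (y_A+y_B+y_C)/3)
= (((-4.5)+11.5+28)/3, ((-20)+7+3.3)/3)
= (11.6667, -3.2333)

(11.6667, -3.2333)


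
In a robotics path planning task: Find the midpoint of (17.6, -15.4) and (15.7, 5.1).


M = ((17.6+15.7)/2, ((-15.4)+5.1)/2)
= (16.65, -5.15)

(16.65, -5.15)


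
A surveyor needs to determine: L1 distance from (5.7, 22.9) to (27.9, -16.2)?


|5.7-27.9| + |22.9-(-16.2)| = 22.2 + 39.1 = 61.3

61.3


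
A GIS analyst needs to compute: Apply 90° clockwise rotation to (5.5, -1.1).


90° CW: (x,y) -> (y, -x)
(5.5,-1.1) -> (-1.1, -5.5)

(-1.1, -5.5)


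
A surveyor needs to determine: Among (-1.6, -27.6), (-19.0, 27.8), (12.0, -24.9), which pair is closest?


d(P0,P1) = 58.0682, d(P0,P2) = 13.8654, d(P1,P2) = 61.1416
Closest: P0 and P2

Closest pair: (-1.6, -27.6) and (12.0, -24.9), distance = 13.8654


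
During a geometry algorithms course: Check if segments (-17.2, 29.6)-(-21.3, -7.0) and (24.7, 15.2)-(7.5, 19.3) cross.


Cross products: d1=-75.89, d2=570.44, d3=1592.58, d4=946.25
d1*d2 < 0 and d3*d4 < 0? no

No, they don't intersect


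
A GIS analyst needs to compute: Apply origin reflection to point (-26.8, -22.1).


Reflection over origin: (x,y) -> (-x,-y)
(-26.8, -22.1) -> (26.8, 22.1)

(26.8, 22.1)


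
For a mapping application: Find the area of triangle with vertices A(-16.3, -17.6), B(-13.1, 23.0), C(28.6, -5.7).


Area = |x_A(y_B-y_C) + x_B(y_C-y_A) + x_C(y_A-y_B)|/2
= |(-467.81) + (-155.89) + (-1161.16)|/2
= 1784.86/2 = 892.43

892.43


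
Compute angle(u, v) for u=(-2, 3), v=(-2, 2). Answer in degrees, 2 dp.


u.v = 10, |u| = sqrt(13) = 3.6056, |v| = sqrt(8) = 2.8284
cos(theta) = u.v/(|u||v|) = 10/sqrt(104) = 0.980581
theta = acos(0.980581) = 11.31 degrees

11.31 degrees


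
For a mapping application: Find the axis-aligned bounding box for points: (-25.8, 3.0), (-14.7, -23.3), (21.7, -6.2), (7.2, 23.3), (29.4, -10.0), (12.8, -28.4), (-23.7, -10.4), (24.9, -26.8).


x range: [-25.8, 29.4]
y range: [-28.4, 23.3]
Bounding box: (-25.8,-28.4) to (29.4,23.3)

(-25.8,-28.4) to (29.4,23.3)


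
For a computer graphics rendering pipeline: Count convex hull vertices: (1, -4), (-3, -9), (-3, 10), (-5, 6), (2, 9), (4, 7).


Convex hull vertices (CCW): (-5, 6), (-3, -9), (1, -4), (4, 7), (2, 9), (-3, 10)
Count = 6

6


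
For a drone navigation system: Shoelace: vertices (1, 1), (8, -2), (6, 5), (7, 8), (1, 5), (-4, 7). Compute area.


Shoelace sum: (1*(-2) - 8*1) + (8*5 - 6*(-2)) + (6*8 - 7*5) + (7*5 - 1*8) + (1*7 - (-4)*5) + ((-4)*1 - 1*7)
= 98
Area = |98|/2 = 49

49


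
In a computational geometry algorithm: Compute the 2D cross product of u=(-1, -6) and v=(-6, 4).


u x v = u_x*v_y - u_y*v_x = (-1)*4 - (-6)*(-6)
= (-4) - 36 = -40

-40


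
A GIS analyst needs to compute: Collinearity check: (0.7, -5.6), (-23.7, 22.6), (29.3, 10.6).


Cross product: ((-23.7)-0.7)*(10.6-(-5.6)) - (22.6-(-5.6))*(29.3-0.7)
= -1201.8

No, not collinear


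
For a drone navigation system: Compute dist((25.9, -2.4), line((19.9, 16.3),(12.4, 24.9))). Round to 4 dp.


|cross product| = 88.65
|line direction| = sqrt(130.21) = 11.411
Distance = 88.65/sqrt(130.21) = 7.7688

7.7688


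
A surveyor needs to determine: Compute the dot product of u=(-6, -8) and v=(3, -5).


u . v = u_x*v_x + u_y*v_y = (-6)*3 + (-8)*(-5)
= (-18) + 40 = 22

22


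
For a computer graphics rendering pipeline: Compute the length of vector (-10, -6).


|u| = sqrt((-10)^2 + (-6)^2) = sqrt(136) = 11.6619

11.6619


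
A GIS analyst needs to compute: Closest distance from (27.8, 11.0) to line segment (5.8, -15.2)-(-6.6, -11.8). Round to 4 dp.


Project P onto AB: t = 0 (clamped to [0,1])
Closest point on segment: (5.8, -15.2)
Distance: 34.2117

34.2117


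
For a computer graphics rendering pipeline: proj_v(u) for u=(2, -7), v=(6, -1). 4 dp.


u.v = 19, |v| = sqrt(37) = 6.0828
Scalar projection = u.v / |v| = 19 / sqrt(37) = 3.1236

3.1236


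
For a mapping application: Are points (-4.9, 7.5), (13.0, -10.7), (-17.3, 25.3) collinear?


Cross product: (13-(-4.9))*(25.3-7.5) - ((-10.7)-7.5)*((-17.3)-(-4.9))
= 92.94

No, not collinear


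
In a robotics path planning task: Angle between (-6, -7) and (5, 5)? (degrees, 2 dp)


u.v = -65, |u| = sqrt(85) = 9.2195, |v| = sqrt(50) = 7.0711
cos(theta) = u.v/(|u||v|) = -65/sqrt(4250) = -0.997054
theta = acos(-0.997054) = 175.6 degrees

175.6 degrees


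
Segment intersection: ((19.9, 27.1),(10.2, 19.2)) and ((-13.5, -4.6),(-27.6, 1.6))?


Cross products: d1=-654.05, d2=-482.52, d3=43.63, d4=-127.9
d1*d2 < 0 and d3*d4 < 0? no

No, they don't intersect


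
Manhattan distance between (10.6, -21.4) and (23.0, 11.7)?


|10.6-23| + |(-21.4)-11.7| = 12.4 + 33.1 = 45.5

45.5


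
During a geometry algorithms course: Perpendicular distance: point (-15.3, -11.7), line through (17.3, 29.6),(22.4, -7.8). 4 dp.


|cross product| = 1429.87
|line direction| = sqrt(1424.77) = 37.7461
Distance = 1429.87/sqrt(1424.77) = 37.8812

37.8812


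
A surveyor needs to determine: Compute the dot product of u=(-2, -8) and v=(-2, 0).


u . v = u_x*v_x + u_y*v_y = (-2)*(-2) + (-8)*0
= 4 + 0 = 4

4


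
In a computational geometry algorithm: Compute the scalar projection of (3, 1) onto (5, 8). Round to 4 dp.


u.v = 23, |v| = sqrt(89) = 9.434
Scalar projection = u.v / |v| = 23 / sqrt(89) = 2.438

2.438


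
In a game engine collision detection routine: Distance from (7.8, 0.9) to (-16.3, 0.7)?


dx=-24.1, dy=-0.2
d^2 = (-24.1)^2 + (-0.2)^2 = 580.85
d = sqrt(580.85) = 24.1008

24.1008


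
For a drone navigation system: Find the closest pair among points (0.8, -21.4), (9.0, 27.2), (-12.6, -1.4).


d(P0,P1) = 49.2869, d(P0,P2) = 24.0741, d(P1,P2) = 35.8402
Closest: P0 and P2

Closest pair: (0.8, -21.4) and (-12.6, -1.4), distance = 24.0741


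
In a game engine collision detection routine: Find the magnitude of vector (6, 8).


|u| = sqrt(6^2 + 8^2) = sqrt(100) = 10

10


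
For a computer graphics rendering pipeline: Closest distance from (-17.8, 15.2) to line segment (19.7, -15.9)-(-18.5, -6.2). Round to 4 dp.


Project P onto AB: t = 1 (clamped to [0,1])
Closest point on segment: (-18.5, -6.2)
Distance: 21.4114

21.4114


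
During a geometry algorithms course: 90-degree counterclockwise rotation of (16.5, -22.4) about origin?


90° CCW: (x,y) -> (-y, x)
(16.5,-22.4) -> (22.4, 16.5)

(22.4, 16.5)


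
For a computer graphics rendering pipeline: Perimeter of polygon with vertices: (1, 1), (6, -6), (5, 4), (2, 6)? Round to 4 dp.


Sides: (1, 1)->(6, -6): sqrt(74) = 8.602325, (6, -6)->(5, 4): sqrt(101) = 10.049876, (5, 4)->(2, 6): sqrt(13) = 3.605551, (2, 6)->(1, 1): sqrt(26) = 5.09902
Sum = 27.356772
Perimeter = 27.3568

27.3568


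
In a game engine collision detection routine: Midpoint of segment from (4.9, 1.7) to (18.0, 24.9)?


M = ((4.9+18)/2, (1.7+24.9)/2)
= (11.45, 13.3)

(11.45, 13.3)


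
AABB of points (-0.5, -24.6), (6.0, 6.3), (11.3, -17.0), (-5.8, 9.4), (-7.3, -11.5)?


x range: [-7.3, 11.3]
y range: [-24.6, 9.4]
Bounding box: (-7.3,-24.6) to (11.3,9.4)

(-7.3,-24.6) to (11.3,9.4)


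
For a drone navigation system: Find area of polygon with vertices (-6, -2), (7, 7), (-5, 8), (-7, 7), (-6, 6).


Shoelace sum: ((-6)*7 - 7*(-2)) + (7*8 - (-5)*7) + ((-5)*7 - (-7)*8) + ((-7)*6 - (-6)*7) + ((-6)*(-2) - (-6)*6)
= 132
Area = |132|/2 = 66

66


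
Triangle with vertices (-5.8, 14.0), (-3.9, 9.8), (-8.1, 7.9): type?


Side lengths squared: AB^2=21.25, BC^2=21.25, CA^2=42.5
Sorted: [21.25, 21.25, 42.5]
By sides: Isosceles, By angles: Right

Isosceles, Right


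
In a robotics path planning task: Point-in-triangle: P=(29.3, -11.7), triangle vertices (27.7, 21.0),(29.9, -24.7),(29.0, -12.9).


Cross products: AB x AP = 1.18, BC x BP = -4.62, CA x CP = -11.73
All same sign? no

No, outside


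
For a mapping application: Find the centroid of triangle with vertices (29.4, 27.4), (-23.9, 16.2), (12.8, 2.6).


Centroid = ((x_A+x_B+x_C)/3, (y_A+y_B+y_C)/3)
= ((29.4+(-23.9)+12.8)/3, (27.4+16.2+2.6)/3)
= (6.1, 15.4)

(6.1, 15.4)


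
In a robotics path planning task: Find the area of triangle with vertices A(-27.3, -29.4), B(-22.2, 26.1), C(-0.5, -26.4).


Area = |x_A(y_B-y_C) + x_B(y_C-y_A) + x_C(y_A-y_B)|/2
= |(-1433.25) + (-66.6) + 27.75|/2
= 1472.1/2 = 736.05

736.05


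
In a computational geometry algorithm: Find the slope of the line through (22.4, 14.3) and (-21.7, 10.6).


slope = (y2-y1)/(x2-x1) = (10.6-14.3)/((-21.7)-22.4) = (-3.7)/(-44.1) = 0.0839

0.0839


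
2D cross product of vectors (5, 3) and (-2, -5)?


u x v = u_x*v_y - u_y*v_x = 5*(-5) - 3*(-2)
= (-25) - (-6) = -19

-19


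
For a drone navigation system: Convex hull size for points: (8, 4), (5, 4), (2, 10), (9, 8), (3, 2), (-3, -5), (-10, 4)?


Convex hull vertices (CCW): (-10, 4), (-3, -5), (8, 4), (9, 8), (2, 10)
Count = 5

5


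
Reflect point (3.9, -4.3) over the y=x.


Reflection over y=x: (x,y) -> (y,x)
(3.9, -4.3) -> (-4.3, 3.9)

(-4.3, 3.9)


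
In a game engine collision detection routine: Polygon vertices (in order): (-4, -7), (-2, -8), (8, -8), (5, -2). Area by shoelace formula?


Shoelace sum: ((-4)*(-8) - (-2)*(-7)) + ((-2)*(-8) - 8*(-8)) + (8*(-2) - 5*(-8)) + (5*(-7) - (-4)*(-2))
= 79
Area = |79|/2 = 39.5

39.5


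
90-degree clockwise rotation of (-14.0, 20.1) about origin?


90° CW: (x,y) -> (y, -x)
(-14,20.1) -> (20.1, 14)

(20.1, 14)


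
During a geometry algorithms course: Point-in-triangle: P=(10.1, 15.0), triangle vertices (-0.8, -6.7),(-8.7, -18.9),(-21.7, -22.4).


Cross products: AB x AP = -38.45, BC x BP = -374.9, CA x CP = 282.4
All same sign? no

No, outside


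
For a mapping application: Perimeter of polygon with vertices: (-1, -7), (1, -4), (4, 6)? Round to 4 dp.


Sides: (-1, -7)->(1, -4): sqrt(13) = 3.605551, (1, -4)->(4, 6): sqrt(109) = 10.440307, (4, 6)->(-1, -7): sqrt(194) = 13.928388
Sum = 27.974246
Perimeter = 27.9742

27.9742


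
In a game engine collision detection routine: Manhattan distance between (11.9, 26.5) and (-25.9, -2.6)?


|11.9-(-25.9)| + |26.5-(-2.6)| = 37.8 + 29.1 = 66.9

66.9


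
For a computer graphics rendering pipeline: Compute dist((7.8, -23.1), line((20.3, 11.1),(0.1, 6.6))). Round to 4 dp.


|cross product| = 634.59
|line direction| = sqrt(428.29) = 20.6952
Distance = 634.59/sqrt(428.29) = 30.6637

30.6637


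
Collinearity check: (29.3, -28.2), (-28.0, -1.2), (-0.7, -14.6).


Cross product: ((-28)-29.3)*((-14.6)-(-28.2)) - ((-1.2)-(-28.2))*((-0.7)-29.3)
= 30.72

No, not collinear


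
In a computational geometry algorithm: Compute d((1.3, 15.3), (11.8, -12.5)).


dx=10.5, dy=-27.8
d^2 = 10.5^2 + (-27.8)^2 = 883.09
d = sqrt(883.09) = 29.7168

29.7168


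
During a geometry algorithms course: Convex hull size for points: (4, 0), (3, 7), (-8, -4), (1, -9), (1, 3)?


Convex hull vertices (CCW): (-8, -4), (1, -9), (4, 0), (3, 7)
Count = 4

4


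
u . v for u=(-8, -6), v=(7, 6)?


u . v = u_x*v_x + u_y*v_y = (-8)*7 + (-6)*6
= (-56) + (-36) = -92

-92


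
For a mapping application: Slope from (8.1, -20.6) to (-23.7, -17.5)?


slope = (y2-y1)/(x2-x1) = ((-17.5)-(-20.6))/((-23.7)-8.1) = 3.1/(-31.8) = -0.0975

-0.0975


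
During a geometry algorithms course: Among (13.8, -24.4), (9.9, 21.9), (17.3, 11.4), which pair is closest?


d(P0,P1) = 46.464, d(P0,P2) = 35.9707, d(P1,P2) = 12.8456
Closest: P1 and P2

Closest pair: (9.9, 21.9) and (17.3, 11.4), distance = 12.8456


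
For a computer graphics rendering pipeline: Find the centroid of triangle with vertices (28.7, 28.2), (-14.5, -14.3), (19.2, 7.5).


Centroid = ((x_A+x_B+x_C)/3, (y_A+y_B+y_C)/3)
= ((28.7+(-14.5)+19.2)/3, (28.2+(-14.3)+7.5)/3)
= (11.1333, 7.1333)

(11.1333, 7.1333)


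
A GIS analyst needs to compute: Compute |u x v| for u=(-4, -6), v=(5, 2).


|u x v| = |(-4)*2 - (-6)*5|
= |(-8) - (-30)| = 22

22


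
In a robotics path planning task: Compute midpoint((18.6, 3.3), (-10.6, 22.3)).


M = ((18.6+(-10.6))/2, (3.3+22.3)/2)
= (4, 12.8)

(4, 12.8)


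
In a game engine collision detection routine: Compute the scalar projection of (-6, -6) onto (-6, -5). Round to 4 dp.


u.v = 66, |v| = sqrt(61) = 7.8102
Scalar projection = u.v / |v| = 66 / sqrt(61) = 8.4504

8.4504


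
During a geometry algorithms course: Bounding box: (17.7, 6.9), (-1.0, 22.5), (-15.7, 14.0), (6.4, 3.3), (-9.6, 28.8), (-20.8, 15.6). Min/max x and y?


x range: [-20.8, 17.7]
y range: [3.3, 28.8]
Bounding box: (-20.8,3.3) to (17.7,28.8)

(-20.8,3.3) to (17.7,28.8)


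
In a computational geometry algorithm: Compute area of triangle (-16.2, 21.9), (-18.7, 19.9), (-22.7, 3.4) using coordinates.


Area = |x_A(y_B-y_C) + x_B(y_C-y_A) + x_C(y_A-y_B)|/2
= |(-267.3) + 345.95 + (-45.4)|/2
= 33.25/2 = 16.625

16.625


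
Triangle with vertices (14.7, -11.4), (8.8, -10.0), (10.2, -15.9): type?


Side lengths squared: AB^2=36.77, BC^2=36.77, CA^2=40.5
Sorted: [36.77, 36.77, 40.5]
By sides: Isosceles, By angles: Acute

Isosceles, Acute


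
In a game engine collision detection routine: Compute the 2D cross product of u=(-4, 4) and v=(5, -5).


u x v = u_x*v_y - u_y*v_x = (-4)*(-5) - 4*5
= 20 - 20 = 0

0


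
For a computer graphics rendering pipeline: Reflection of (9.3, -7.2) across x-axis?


Reflection over x-axis: (x,y) -> (x,-y)
(9.3, -7.2) -> (9.3, 7.2)

(9.3, 7.2)


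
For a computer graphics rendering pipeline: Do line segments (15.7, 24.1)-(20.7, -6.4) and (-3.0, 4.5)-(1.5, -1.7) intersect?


Cross products: d1=204.14, d2=97.89, d3=-668.35, d4=-562.1
d1*d2 < 0 and d3*d4 < 0? no

No, they don't intersect


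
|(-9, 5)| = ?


|u| = sqrt((-9)^2 + 5^2) = sqrt(106) = 10.2956

10.2956


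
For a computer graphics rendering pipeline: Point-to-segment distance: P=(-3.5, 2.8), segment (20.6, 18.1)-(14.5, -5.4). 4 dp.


Project P onto AB: t = 0.8594 (clamped to [0,1])
Closest point on segment: (15.3579, -2.095)
Distance: 19.4828

19.4828


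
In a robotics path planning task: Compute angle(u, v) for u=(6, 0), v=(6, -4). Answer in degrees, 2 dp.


u.v = 36, |u| = sqrt(36) = 6, |v| = sqrt(52) = 7.2111
cos(theta) = u.v/(|u||v|) = 36/sqrt(1872) = 0.83205
theta = acos(0.83205) = 33.69 degrees

33.69 degrees


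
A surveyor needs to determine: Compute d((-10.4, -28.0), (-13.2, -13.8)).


dx=-2.8, dy=14.2
d^2 = (-2.8)^2 + 14.2^2 = 209.48
d = sqrt(209.48) = 14.4734

14.4734


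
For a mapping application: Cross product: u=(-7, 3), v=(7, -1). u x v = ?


u x v = u_x*v_y - u_y*v_x = (-7)*(-1) - 3*7
= 7 - 21 = -14

-14


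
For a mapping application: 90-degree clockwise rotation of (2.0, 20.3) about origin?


90° CW: (x,y) -> (y, -x)
(2,20.3) -> (20.3, -2)

(20.3, -2)


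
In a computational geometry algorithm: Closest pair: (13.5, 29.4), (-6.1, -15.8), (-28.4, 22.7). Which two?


d(P0,P1) = 49.2666, d(P0,P2) = 42.4323, d(P1,P2) = 44.492
Closest: P0 and P2

Closest pair: (13.5, 29.4) and (-28.4, 22.7), distance = 42.4323


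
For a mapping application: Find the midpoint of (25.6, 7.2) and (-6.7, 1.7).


M = ((25.6+(-6.7))/2, (7.2+1.7)/2)
= (9.45, 4.45)

(9.45, 4.45)


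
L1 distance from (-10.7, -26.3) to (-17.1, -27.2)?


|(-10.7)-(-17.1)| + |(-26.3)-(-27.2)| = 6.4 + 0.9 = 7.3

7.3


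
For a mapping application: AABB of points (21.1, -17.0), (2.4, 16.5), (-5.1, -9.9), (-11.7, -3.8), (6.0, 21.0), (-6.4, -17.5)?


x range: [-11.7, 21.1]
y range: [-17.5, 21]
Bounding box: (-11.7,-17.5) to (21.1,21)

(-11.7,-17.5) to (21.1,21)


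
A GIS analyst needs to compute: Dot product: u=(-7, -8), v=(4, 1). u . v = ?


u . v = u_x*v_x + u_y*v_y = (-7)*4 + (-8)*1
= (-28) + (-8) = -36

-36


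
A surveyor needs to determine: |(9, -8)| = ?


|u| = sqrt(9^2 + (-8)^2) = sqrt(145) = 12.0416

12.0416


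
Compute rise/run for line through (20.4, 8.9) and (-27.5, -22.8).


slope = (y2-y1)/(x2-x1) = ((-22.8)-8.9)/((-27.5)-20.4) = (-31.7)/(-47.9) = 0.6618

0.6618


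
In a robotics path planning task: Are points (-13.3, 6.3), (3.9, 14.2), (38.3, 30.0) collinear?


Cross product: (3.9-(-13.3))*(30-6.3) - (14.2-6.3)*(38.3-(-13.3))
= 0

Yes, collinear


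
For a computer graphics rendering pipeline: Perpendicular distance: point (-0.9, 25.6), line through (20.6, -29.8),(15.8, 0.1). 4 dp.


|cross product| = 376.93
|line direction| = sqrt(917.05) = 30.2828
Distance = 376.93/sqrt(917.05) = 12.447

12.447


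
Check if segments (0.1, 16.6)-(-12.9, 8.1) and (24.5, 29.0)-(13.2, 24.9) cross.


Cross products: d1=40.08, d2=82.83, d3=46.2, d4=3.45
d1*d2 < 0 and d3*d4 < 0? no

No, they don't intersect


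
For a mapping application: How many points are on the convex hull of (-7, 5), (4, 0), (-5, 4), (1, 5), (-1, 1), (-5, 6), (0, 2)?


Convex hull vertices (CCW): (-7, 5), (-1, 1), (4, 0), (1, 5), (-5, 6)
Count = 5

5


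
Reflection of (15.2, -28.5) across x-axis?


Reflection over x-axis: (x,y) -> (x,-y)
(15.2, -28.5) -> (15.2, 28.5)

(15.2, 28.5)


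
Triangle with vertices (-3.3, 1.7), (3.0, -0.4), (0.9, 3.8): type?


Side lengths squared: AB^2=44.1, BC^2=22.05, CA^2=22.05
Sorted: [22.05, 22.05, 44.1]
By sides: Isosceles, By angles: Right

Isosceles, Right


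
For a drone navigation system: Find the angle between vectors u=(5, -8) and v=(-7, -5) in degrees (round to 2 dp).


u.v = 5, |u| = sqrt(89) = 9.434, |v| = sqrt(74) = 8.6023
cos(theta) = u.v/(|u||v|) = 5/sqrt(6586) = 0.061611
theta = acos(0.061611) = 86.47 degrees

86.47 degrees


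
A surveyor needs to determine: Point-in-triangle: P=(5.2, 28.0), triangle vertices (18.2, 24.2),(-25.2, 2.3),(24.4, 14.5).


Cross products: AB x AP = -449.62, BC x BP = 903.84, CA x CP = 102.54
All same sign? no

No, outside


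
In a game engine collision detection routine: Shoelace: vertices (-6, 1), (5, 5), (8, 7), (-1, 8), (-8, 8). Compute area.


Shoelace sum: ((-6)*5 - 5*1) + (5*7 - 8*5) + (8*8 - (-1)*7) + ((-1)*8 - (-8)*8) + ((-8)*1 - (-6)*8)
= 127
Area = |127|/2 = 63.5

63.5


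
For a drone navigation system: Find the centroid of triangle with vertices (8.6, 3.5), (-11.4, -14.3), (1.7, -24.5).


Centroid = ((x_A+x_B+x_C)/3, (y_A+y_B+y_C)/3)
= ((8.6+(-11.4)+1.7)/3, (3.5+(-14.3)+(-24.5))/3)
= (-0.3667, -11.7667)

(-0.3667, -11.7667)


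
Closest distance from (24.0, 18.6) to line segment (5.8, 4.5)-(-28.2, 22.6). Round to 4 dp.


Project P onto AB: t = 0 (clamped to [0,1])
Closest point on segment: (5.8, 4.5)
Distance: 23.0228

23.0228


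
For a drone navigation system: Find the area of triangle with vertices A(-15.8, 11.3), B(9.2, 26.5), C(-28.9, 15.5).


Area = |x_A(y_B-y_C) + x_B(y_C-y_A) + x_C(y_A-y_B)|/2
= |(-173.8) + 38.64 + 439.28|/2
= 304.12/2 = 152.06

152.06


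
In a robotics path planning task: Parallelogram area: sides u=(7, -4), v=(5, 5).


|u x v| = |7*5 - (-4)*5|
= |35 - (-20)| = 55

55


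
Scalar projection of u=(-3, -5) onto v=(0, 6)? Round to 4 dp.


u.v = -30, |v| = sqrt(36) = 6
Scalar projection = u.v / |v| = -30 / sqrt(36) = -5

-5


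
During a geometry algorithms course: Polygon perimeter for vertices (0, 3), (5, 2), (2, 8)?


Sides: (0, 3)->(5, 2): sqrt(26) = 5.09902, (5, 2)->(2, 8): sqrt(45) = 6.708204, (2, 8)->(0, 3): sqrt(29) = 5.385165
Sum = 17.192389
Perimeter = 17.1924

17.1924


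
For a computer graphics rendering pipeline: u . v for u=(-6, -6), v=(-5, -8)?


u . v = u_x*v_x + u_y*v_y = (-6)*(-5) + (-6)*(-8)
= 30 + 48 = 78

78


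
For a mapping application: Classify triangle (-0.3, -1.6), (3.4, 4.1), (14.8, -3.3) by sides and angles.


Side lengths squared: AB^2=46.18, BC^2=184.72, CA^2=230.9
Sorted: [46.18, 184.72, 230.9]
By sides: Scalene, By angles: Right

Scalene, Right


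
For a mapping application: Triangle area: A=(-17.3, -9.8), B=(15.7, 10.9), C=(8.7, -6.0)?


Area = |x_A(y_B-y_C) + x_B(y_C-y_A) + x_C(y_A-y_B)|/2
= |(-292.37) + 59.66 + (-180.09)|/2
= 412.8/2 = 206.4

206.4


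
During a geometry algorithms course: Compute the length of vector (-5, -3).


|u| = sqrt((-5)^2 + (-3)^2) = sqrt(34) = 5.831

5.831


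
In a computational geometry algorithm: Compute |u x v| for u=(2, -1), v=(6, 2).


|u x v| = |2*2 - (-1)*6|
= |4 - (-6)| = 10

10


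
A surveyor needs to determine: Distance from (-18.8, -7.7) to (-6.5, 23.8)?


dx=12.3, dy=31.5
d^2 = 12.3^2 + 31.5^2 = 1143.54
d = sqrt(1143.54) = 33.8163

33.8163


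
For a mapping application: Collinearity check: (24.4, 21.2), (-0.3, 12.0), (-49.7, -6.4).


Cross product: ((-0.3)-24.4)*((-6.4)-21.2) - (12-21.2)*((-49.7)-24.4)
= 0

Yes, collinear


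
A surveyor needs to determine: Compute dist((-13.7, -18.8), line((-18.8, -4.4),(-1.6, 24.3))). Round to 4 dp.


|cross product| = 394.05
|line direction| = sqrt(1119.53) = 33.4594
Distance = 394.05/sqrt(1119.53) = 11.777

11.777


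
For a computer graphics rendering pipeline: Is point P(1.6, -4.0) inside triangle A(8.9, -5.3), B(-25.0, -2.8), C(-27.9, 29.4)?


Cross products: AB x AP = -25.82, BC x BP = -853.04, CA x CP = -205.47
All same sign? yes

Yes, inside


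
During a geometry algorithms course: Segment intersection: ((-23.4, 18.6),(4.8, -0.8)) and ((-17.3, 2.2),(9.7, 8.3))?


Cross products: d1=480.01, d2=-215.81, d3=-344.14, d4=351.68
d1*d2 < 0 and d3*d4 < 0? yes

Yes, they intersect


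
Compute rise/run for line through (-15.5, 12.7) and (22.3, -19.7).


slope = (y2-y1)/(x2-x1) = ((-19.7)-12.7)/(22.3-(-15.5)) = (-32.4)/37.8 = -0.8571

-0.8571


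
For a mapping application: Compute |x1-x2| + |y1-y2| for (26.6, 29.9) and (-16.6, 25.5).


|26.6-(-16.6)| + |29.9-25.5| = 43.2 + 4.4 = 47.6

47.6


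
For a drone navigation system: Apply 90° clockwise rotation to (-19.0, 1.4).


90° CW: (x,y) -> (y, -x)
(-19,1.4) -> (1.4, 19)

(1.4, 19)


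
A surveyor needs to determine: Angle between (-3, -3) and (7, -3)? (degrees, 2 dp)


u.v = -12, |u| = sqrt(18) = 4.2426, |v| = sqrt(58) = 7.6158
cos(theta) = u.v/(|u||v|) = -12/sqrt(1044) = -0.371391
theta = acos(-0.371391) = 111.8 degrees

111.8 degrees


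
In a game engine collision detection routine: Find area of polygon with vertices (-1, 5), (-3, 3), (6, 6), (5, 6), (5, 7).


Shoelace sum: ((-1)*3 - (-3)*5) + ((-3)*6 - 6*3) + (6*6 - 5*6) + (5*7 - 5*6) + (5*5 - (-1)*7)
= 19
Area = |19|/2 = 9.5

9.5


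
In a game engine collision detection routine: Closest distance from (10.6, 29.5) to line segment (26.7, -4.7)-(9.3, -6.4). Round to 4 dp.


Project P onto AB: t = 0.7263 (clamped to [0,1])
Closest point on segment: (14.062, -5.9347)
Distance: 35.6035

35.6035


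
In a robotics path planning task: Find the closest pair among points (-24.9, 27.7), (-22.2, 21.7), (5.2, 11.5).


d(P0,P1) = 6.5795, d(P0,P2) = 34.1826, d(P1,P2) = 29.237
Closest: P0 and P1

Closest pair: (-24.9, 27.7) and (-22.2, 21.7), distance = 6.5795


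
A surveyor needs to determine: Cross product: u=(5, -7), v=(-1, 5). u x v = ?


u x v = u_x*v_y - u_y*v_x = 5*5 - (-7)*(-1)
= 25 - 7 = 18

18


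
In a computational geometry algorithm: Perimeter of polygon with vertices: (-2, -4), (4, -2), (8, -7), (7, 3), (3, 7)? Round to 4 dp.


Sides: (-2, -4)->(4, -2): sqrt(40) = 6.324555, (4, -2)->(8, -7): sqrt(41) = 6.403124, (8, -7)->(7, 3): sqrt(101) = 10.049876, (7, 3)->(3, 7): sqrt(32) = 5.656854, (3, 7)->(-2, -4): sqrt(146) = 12.083046
Sum = 40.517455
Perimeter = 40.5175

40.5175


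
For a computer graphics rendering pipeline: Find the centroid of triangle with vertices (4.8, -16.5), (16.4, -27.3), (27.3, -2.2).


Centroid = ((x_A+x_B+x_C)/3, (y_A+y_B+y_C)/3)
= ((4.8+16.4+27.3)/3, ((-16.5)+(-27.3)+(-2.2))/3)
= (16.1667, -15.3333)

(16.1667, -15.3333)


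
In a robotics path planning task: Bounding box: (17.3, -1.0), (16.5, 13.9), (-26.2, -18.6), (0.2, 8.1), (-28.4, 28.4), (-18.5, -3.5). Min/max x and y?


x range: [-28.4, 17.3]
y range: [-18.6, 28.4]
Bounding box: (-28.4,-18.6) to (17.3,28.4)

(-28.4,-18.6) to (17.3,28.4)


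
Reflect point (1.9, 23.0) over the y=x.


Reflection over y=x: (x,y) -> (y,x)
(1.9, 23) -> (23, 1.9)

(23, 1.9)


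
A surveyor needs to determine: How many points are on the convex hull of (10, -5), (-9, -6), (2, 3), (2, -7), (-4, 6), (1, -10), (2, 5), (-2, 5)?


Convex hull vertices (CCW): (-9, -6), (1, -10), (10, -5), (2, 5), (-4, 6)
Count = 5

5


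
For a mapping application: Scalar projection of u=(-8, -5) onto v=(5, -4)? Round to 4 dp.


u.v = -20, |v| = sqrt(41) = 6.4031
Scalar projection = u.v / |v| = -20 / sqrt(41) = -3.1235

-3.1235


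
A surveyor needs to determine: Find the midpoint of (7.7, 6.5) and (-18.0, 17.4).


M = ((7.7+(-18))/2, (6.5+17.4)/2)
= (-5.15, 11.95)

(-5.15, 11.95)


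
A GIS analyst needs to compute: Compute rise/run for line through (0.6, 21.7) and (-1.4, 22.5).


slope = (y2-y1)/(x2-x1) = (22.5-21.7)/((-1.4)-0.6) = 0.8/(-2) = -0.4

-0.4


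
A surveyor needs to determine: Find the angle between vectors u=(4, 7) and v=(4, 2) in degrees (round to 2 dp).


u.v = 30, |u| = sqrt(65) = 8.0623, |v| = sqrt(20) = 4.4721
cos(theta) = u.v/(|u||v|) = 30/sqrt(1300) = 0.83205
theta = acos(0.83205) = 33.69 degrees

33.69 degrees


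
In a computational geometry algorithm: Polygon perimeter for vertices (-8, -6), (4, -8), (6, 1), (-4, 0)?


Sides: (-8, -6)->(4, -8): sqrt(148) = 12.165525, (4, -8)->(6, 1): sqrt(85) = 9.219544, (6, 1)->(-4, 0): sqrt(101) = 10.049876, (-4, 0)->(-8, -6): sqrt(52) = 7.211103
Sum = 38.646048
Perimeter = 38.646

38.646


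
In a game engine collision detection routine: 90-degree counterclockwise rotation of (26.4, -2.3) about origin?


90° CCW: (x,y) -> (-y, x)
(26.4,-2.3) -> (2.3, 26.4)

(2.3, 26.4)


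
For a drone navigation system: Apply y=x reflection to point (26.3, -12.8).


Reflection over y=x: (x,y) -> (y,x)
(26.3, -12.8) -> (-12.8, 26.3)

(-12.8, 26.3)


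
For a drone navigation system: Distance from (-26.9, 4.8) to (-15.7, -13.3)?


dx=11.2, dy=-18.1
d^2 = 11.2^2 + (-18.1)^2 = 453.05
d = sqrt(453.05) = 21.285

21.285


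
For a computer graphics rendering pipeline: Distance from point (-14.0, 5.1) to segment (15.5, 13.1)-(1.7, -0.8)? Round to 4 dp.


Project P onto AB: t = 1 (clamped to [0,1])
Closest point on segment: (1.7, -0.8)
Distance: 16.772

16.772


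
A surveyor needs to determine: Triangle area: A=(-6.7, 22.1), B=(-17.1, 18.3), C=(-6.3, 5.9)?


Area = |x_A(y_B-y_C) + x_B(y_C-y_A) + x_C(y_A-y_B)|/2
= |(-83.08) + 277.02 + (-23.94)|/2
= 170/2 = 85

85


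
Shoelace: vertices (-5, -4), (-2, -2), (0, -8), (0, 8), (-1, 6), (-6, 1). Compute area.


Shoelace sum: ((-5)*(-2) - (-2)*(-4)) + ((-2)*(-8) - 0*(-2)) + (0*8 - 0*(-8)) + (0*6 - (-1)*8) + ((-1)*1 - (-6)*6) + ((-6)*(-4) - (-5)*1)
= 90
Area = |90|/2 = 45

45


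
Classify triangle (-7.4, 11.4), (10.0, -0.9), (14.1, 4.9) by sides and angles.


Side lengths squared: AB^2=454.05, BC^2=50.45, CA^2=504.5
Sorted: [50.45, 454.05, 504.5]
By sides: Scalene, By angles: Right

Scalene, Right


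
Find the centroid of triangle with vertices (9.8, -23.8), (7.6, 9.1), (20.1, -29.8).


Centroid = ((x_A+x_B+x_C)/3, (y_A+y_B+y_C)/3)
= ((9.8+7.6+20.1)/3, ((-23.8)+9.1+(-29.8))/3)
= (12.5, -14.8333)

(12.5, -14.8333)


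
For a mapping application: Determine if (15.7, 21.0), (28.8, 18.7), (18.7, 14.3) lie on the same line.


Cross product: (28.8-15.7)*(14.3-21) - (18.7-21)*(18.7-15.7)
= -80.87

No, not collinear


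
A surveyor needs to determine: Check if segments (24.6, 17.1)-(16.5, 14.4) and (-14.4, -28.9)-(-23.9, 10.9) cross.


Cross products: d1=-1989.2, d2=-1641.17, d3=267.3, d4=-80.73
d1*d2 < 0 and d3*d4 < 0? no

No, they don't intersect


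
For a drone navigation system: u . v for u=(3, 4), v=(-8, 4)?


u . v = u_x*v_x + u_y*v_y = 3*(-8) + 4*4
= (-24) + 16 = -8

-8


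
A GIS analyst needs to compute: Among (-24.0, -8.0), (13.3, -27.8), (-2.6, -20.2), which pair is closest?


d(P0,P1) = 42.2295, d(P0,P2) = 24.6333, d(P1,P2) = 17.623
Closest: P1 and P2

Closest pair: (13.3, -27.8) and (-2.6, -20.2), distance = 17.623


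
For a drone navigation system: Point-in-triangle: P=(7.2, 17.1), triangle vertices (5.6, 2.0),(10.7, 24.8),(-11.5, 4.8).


Cross products: AB x AP = 40.53, BC x BP = 100.94, CA x CP = 262.69
All same sign? yes

Yes, inside


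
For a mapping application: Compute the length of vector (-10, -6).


|u| = sqrt((-10)^2 + (-6)^2) = sqrt(136) = 11.6619

11.6619


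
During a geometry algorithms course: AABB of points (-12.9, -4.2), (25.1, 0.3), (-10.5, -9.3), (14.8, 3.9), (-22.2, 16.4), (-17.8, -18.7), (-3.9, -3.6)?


x range: [-22.2, 25.1]
y range: [-18.7, 16.4]
Bounding box: (-22.2,-18.7) to (25.1,16.4)

(-22.2,-18.7) to (25.1,16.4)


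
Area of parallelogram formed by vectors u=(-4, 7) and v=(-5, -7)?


|u x v| = |(-4)*(-7) - 7*(-5)|
= |28 - (-35)| = 63

63


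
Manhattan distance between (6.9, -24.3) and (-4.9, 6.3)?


|6.9-(-4.9)| + |(-24.3)-6.3| = 11.8 + 30.6 = 42.4

42.4


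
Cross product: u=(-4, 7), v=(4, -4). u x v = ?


u x v = u_x*v_y - u_y*v_x = (-4)*(-4) - 7*4
= 16 - 28 = -12

-12


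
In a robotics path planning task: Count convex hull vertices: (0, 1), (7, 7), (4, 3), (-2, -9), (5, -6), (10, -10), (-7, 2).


Convex hull vertices (CCW): (-7, 2), (-2, -9), (10, -10), (7, 7)
Count = 4

4


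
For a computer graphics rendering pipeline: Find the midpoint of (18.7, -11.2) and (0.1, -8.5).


M = ((18.7+0.1)/2, ((-11.2)+(-8.5))/2)
= (9.4, -9.85)

(9.4, -9.85)


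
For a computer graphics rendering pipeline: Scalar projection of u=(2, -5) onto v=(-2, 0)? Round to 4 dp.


u.v = -4, |v| = sqrt(4) = 2
Scalar projection = u.v / |v| = -4 / sqrt(4) = -2

-2


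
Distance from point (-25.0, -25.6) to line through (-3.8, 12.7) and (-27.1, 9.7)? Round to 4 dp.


|cross product| = 828.79
|line direction| = sqrt(551.89) = 23.4923
Distance = 828.79/sqrt(551.89) = 35.2792

35.2792


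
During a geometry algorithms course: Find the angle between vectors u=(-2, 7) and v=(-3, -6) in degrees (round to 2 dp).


u.v = -36, |u| = sqrt(53) = 7.2801, |v| = sqrt(45) = 6.7082
cos(theta) = u.v/(|u||v|) = -36/sqrt(2385) = -0.737154
theta = acos(-0.737154) = 137.49 degrees

137.49 degrees


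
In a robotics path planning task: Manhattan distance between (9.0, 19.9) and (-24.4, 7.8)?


|9-(-24.4)| + |19.9-7.8| = 33.4 + 12.1 = 45.5

45.5


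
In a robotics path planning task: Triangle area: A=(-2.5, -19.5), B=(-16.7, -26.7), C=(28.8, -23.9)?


Area = |x_A(y_B-y_C) + x_B(y_C-y_A) + x_C(y_A-y_B)|/2
= |7 + 73.48 + 207.36|/2
= 287.84/2 = 143.92

143.92


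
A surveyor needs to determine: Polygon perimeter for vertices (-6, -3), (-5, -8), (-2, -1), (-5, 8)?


Sides: (-6, -3)->(-5, -8): sqrt(26) = 5.09902, (-5, -8)->(-2, -1): sqrt(58) = 7.615773, (-2, -1)->(-5, 8): sqrt(90) = 9.486833, (-5, 8)->(-6, -3): sqrt(122) = 11.045361
Sum = 33.246987
Perimeter = 33.247

33.247


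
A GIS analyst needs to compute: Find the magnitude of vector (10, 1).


|u| = sqrt(10^2 + 1^2) = sqrt(101) = 10.0499

10.0499


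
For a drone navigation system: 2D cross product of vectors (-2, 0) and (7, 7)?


u x v = u_x*v_y - u_y*v_x = (-2)*7 - 0*7
= (-14) - 0 = -14

-14


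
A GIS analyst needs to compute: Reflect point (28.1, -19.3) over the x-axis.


Reflection over x-axis: (x,y) -> (x,-y)
(28.1, -19.3) -> (28.1, 19.3)

(28.1, 19.3)


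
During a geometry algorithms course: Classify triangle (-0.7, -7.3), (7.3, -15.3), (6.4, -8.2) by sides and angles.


Side lengths squared: AB^2=128, BC^2=51.22, CA^2=51.22
Sorted: [51.22, 51.22, 128]
By sides: Isosceles, By angles: Obtuse

Isosceles, Obtuse


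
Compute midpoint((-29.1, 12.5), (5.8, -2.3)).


M = (((-29.1)+5.8)/2, (12.5+(-2.3))/2)
= (-11.65, 5.1)

(-11.65, 5.1)


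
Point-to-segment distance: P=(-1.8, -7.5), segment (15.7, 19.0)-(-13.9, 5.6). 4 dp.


Project P onto AB: t = 0.827 (clamped to [0,1])
Closest point on segment: (-8.7797, 7.918)
Distance: 16.9242

16.9242


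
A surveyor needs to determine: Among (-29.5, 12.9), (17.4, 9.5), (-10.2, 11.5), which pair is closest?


d(P0,P1) = 47.0231, d(P0,P2) = 19.3507, d(P1,P2) = 27.6724
Closest: P0 and P2

Closest pair: (-29.5, 12.9) and (-10.2, 11.5), distance = 19.3507


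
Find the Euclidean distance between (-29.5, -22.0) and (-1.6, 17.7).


dx=27.9, dy=39.7
d^2 = 27.9^2 + 39.7^2 = 2354.5
d = sqrt(2354.5) = 48.5232

48.5232


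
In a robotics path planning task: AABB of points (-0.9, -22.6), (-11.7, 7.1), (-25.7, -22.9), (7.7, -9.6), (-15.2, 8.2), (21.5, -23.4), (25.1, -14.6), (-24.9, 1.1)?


x range: [-25.7, 25.1]
y range: [-23.4, 8.2]
Bounding box: (-25.7,-23.4) to (25.1,8.2)

(-25.7,-23.4) to (25.1,8.2)


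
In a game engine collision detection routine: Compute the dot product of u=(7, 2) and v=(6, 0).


u . v = u_x*v_x + u_y*v_y = 7*6 + 2*0
= 42 + 0 = 42

42


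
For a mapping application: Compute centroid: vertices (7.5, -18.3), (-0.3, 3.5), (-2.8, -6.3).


Centroid = ((x_A+x_B+x_C)/3, (y_A+y_B+y_C)/3)
= ((7.5+(-0.3)+(-2.8))/3, ((-18.3)+3.5+(-6.3))/3)
= (1.4667, -7.0333)

(1.4667, -7.0333)


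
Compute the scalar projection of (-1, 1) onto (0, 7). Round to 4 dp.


u.v = 7, |v| = sqrt(49) = 7
Scalar projection = u.v / |v| = 7 / sqrt(49) = 1

1


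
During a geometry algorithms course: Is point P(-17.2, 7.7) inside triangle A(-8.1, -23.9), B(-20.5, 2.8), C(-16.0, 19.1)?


Cross products: AB x AP = -148.87, BC x BP = -31.74, CA x CP = -141.66
All same sign? yes

Yes, inside


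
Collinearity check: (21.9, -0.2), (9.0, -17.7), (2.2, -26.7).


Cross product: (9-21.9)*((-26.7)-(-0.2)) - ((-17.7)-(-0.2))*(2.2-21.9)
= -2.9

No, not collinear


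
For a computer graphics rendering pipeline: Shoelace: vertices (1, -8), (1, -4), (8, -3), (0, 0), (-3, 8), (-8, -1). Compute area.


Shoelace sum: (1*(-4) - 1*(-8)) + (1*(-3) - 8*(-4)) + (8*0 - 0*(-3)) + (0*8 - (-3)*0) + ((-3)*(-1) - (-8)*8) + ((-8)*(-8) - 1*(-1))
= 165
Area = |165|/2 = 82.5

82.5


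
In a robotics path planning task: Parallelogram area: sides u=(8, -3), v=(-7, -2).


|u x v| = |8*(-2) - (-3)*(-7)|
= |(-16) - 21| = 37

37


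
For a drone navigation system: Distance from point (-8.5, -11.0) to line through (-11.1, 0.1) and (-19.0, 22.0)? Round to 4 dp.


|cross product| = 30.75
|line direction| = sqrt(542.02) = 23.2813
Distance = 30.75/sqrt(542.02) = 1.3208

1.3208


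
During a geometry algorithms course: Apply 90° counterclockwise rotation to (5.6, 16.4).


90° CCW: (x,y) -> (-y, x)
(5.6,16.4) -> (-16.4, 5.6)

(-16.4, 5.6)


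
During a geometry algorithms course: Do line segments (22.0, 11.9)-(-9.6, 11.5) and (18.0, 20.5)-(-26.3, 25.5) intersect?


Cross products: d1=360.98, d2=536.7, d3=-273.36, d4=-449.08
d1*d2 < 0 and d3*d4 < 0? no

No, they don't intersect


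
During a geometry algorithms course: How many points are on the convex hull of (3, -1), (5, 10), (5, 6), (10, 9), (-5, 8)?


Convex hull vertices (CCW): (-5, 8), (3, -1), (10, 9), (5, 10)
Count = 4

4


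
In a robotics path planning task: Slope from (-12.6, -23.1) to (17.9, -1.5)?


slope = (y2-y1)/(x2-x1) = ((-1.5)-(-23.1))/(17.9-(-12.6)) = 21.6/30.5 = 0.7082

0.7082


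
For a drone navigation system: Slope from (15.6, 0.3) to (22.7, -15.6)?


slope = (y2-y1)/(x2-x1) = ((-15.6)-0.3)/(22.7-15.6) = (-15.9)/7.1 = -2.2394

-2.2394


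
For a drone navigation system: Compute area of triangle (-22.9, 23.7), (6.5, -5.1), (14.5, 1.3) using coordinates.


Area = |x_A(y_B-y_C) + x_B(y_C-y_A) + x_C(y_A-y_B)|/2
= |146.56 + (-145.6) + 417.6|/2
= 418.56/2 = 209.28

209.28


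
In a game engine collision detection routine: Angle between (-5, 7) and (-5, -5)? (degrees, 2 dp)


u.v = -10, |u| = sqrt(74) = 8.6023, |v| = sqrt(50) = 7.0711
cos(theta) = u.v/(|u||v|) = -10/sqrt(3700) = -0.164399
theta = acos(-0.164399) = 99.46 degrees

99.46 degrees


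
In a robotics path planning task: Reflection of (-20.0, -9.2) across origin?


Reflection over origin: (x,y) -> (-x,-y)
(-20, -9.2) -> (20, 9.2)

(20, 9.2)


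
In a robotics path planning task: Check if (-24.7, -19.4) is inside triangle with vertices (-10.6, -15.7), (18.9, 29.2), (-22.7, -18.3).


Cross products: AB x AP = 523.94, BC x BP = -49.24, CA x CP = -8.11
All same sign? no

No, outside


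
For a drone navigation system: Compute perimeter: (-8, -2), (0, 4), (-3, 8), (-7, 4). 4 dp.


Sides: (-8, -2)->(0, 4): sqrt(100) = 10, (0, 4)->(-3, 8): sqrt(25) = 5, (-3, 8)->(-7, 4): sqrt(32) = 5.656854, (-7, 4)->(-8, -2): sqrt(37) = 6.082763
Sum = 26.739617
Perimeter = 26.7396

26.7396
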